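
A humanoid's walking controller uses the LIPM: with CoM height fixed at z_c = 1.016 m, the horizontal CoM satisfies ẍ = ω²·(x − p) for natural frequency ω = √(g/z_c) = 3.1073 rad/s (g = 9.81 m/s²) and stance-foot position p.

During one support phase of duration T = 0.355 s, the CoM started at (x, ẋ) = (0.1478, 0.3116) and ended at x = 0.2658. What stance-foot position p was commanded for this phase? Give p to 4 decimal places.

ωT = 3.1073·0.355 = 1.103091; cosh(ωT) = 1.672656, sinh(ωT) = 1.340812
x(T) = p + (x₀−p)·cosh(ωT) + (ẋ₀/ω)·sinh(ωT) ⇒ p·(1 − cosh) = x(T) − x₀·cosh − (ẋ₀/ω)·sinh
numerator   = 0.2658 − (0.1478)·1.672656 − (0.3116/3.1073)·1.340812 = -0.115875
denominator = 1 − 1.672656 = -0.672656
p = -0.115875 / -0.672656 = 0.1723

p = 0.1723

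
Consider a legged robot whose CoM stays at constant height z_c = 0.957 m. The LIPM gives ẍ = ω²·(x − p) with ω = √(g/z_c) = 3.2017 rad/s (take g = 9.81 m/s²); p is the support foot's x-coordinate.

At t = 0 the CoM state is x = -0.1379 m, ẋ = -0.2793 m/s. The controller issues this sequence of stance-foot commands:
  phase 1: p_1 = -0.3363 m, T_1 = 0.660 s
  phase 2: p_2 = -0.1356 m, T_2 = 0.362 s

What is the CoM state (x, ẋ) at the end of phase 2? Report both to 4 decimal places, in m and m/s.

phase 1: p=-0.3363, T=0.660, ωT=2.113122, cosh=4.197446, sinh=4.076586; start (x,ẋ)=(-0.137900, -0.279300) → end (x,ẋ)=(0.140853, 1.417171)
phase 2: p=-0.1356, T=0.362, ωT=1.159015, cosh=1.750295, sinh=1.436500; start (x,ẋ)=(0.140853, 1.417171) → end (x,ẋ)=(0.984113, 3.751940)

x = 0.9841, ẋ = 3.7519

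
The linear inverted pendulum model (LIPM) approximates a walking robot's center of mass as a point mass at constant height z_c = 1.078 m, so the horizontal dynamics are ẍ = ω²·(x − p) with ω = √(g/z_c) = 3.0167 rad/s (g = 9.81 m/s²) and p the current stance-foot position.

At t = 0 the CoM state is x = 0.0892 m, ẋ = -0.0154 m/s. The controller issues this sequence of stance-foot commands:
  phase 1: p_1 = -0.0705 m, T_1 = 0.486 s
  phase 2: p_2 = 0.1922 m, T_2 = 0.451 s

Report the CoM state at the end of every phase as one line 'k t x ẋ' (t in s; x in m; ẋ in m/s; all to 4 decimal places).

1 0.4860 0.2834 0.9529
2 0.9370 0.9568 2.4804

phase 1: p=-0.0705, T=0.486, ωT=1.466116, cosh=2.281598, sinh=2.050778; start (x,ẋ)=(0.089200, -0.015400) → end (x,ẋ)=(0.283402, 0.952861)
phase 2: p=0.1922, T=0.451, ωT=1.360532, cosh=2.077395, sinh=1.820871; start (x,ẋ)=(0.283402, 0.952861) → end (x,ẋ)=(0.956807, 2.480443)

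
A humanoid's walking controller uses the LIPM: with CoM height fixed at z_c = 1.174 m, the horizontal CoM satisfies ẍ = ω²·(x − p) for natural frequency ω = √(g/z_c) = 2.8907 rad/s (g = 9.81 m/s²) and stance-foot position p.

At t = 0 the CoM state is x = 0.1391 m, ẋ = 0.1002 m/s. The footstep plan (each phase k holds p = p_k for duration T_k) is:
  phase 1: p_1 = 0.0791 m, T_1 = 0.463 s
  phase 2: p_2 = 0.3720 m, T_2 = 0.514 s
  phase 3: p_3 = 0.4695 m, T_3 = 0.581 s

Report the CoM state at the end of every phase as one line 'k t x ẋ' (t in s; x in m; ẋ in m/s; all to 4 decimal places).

phase 1: p=0.0791, T=0.463, ωT=1.338394, cosh=2.037591, sinh=1.775324; start (x,ẋ)=(0.139100, 0.100200) → end (x,ẋ)=(0.262893, 0.512082)
phase 2: p=0.3720, T=0.514, ωT=1.485820, cosh=2.322452, sinh=2.096135; start (x,ẋ)=(0.262893, 0.512082) → end (x,ẋ)=(0.489932, 0.528177)
phase 3: p=0.4695, T=0.581, ωT=1.679497, cosh=2.774662, sinh=2.588194; start (x,ẋ)=(0.489932, 0.528177) → end (x,ẋ)=(0.999095, 1.618376)

1 0.4630 0.2629 0.5121
2 0.9770 0.4899 0.5282
3 1.5580 0.9991 1.6184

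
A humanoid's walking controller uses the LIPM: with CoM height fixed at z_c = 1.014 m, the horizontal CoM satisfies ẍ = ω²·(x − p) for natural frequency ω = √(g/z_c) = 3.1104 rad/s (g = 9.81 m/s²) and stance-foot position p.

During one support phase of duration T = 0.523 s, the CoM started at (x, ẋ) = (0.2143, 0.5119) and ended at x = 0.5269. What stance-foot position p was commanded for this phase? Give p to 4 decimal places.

p = 0.2690

ωT = 3.1104·0.523 = 1.626739; cosh(ωT) = 2.641914, sinh(ωT) = 2.445345
x(T) = p + (x₀−p)·cosh(ωT) + (ẋ₀/ω)·sinh(ωT) ⇒ p·(1 − cosh) = x(T) − x₀·cosh − (ẋ₀/ω)·sinh
numerator   = 0.5269 − (0.2143)·2.641914 − (0.5119/3.1104)·2.445345 = -0.441710
denominator = 1 − 2.641914 = -1.641914
p = -0.441710 / -1.641914 = 0.2690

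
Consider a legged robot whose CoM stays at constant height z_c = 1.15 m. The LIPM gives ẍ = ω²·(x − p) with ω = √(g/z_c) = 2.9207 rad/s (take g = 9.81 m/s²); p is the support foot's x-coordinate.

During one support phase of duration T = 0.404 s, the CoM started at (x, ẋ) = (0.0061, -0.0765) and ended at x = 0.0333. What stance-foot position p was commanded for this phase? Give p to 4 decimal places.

p = -0.0782

ωT = 2.9207·0.404 = 1.179963; cosh(ωT) = 1.780772, sinh(ωT) = 1.473481
x(T) = p + (x₀−p)·cosh(ωT) + (ẋ₀/ω)·sinh(ωT) ⇒ p·(1 − cosh) = x(T) − x₀·cosh − (ẋ₀/ω)·sinh
numerator   = 0.0333 − (0.0061)·1.780772 − (-0.0765/2.9207)·1.473481 = 0.061031
denominator = 1 − 1.780772 = -0.780772
p = 0.061031 / -0.780772 = -0.0782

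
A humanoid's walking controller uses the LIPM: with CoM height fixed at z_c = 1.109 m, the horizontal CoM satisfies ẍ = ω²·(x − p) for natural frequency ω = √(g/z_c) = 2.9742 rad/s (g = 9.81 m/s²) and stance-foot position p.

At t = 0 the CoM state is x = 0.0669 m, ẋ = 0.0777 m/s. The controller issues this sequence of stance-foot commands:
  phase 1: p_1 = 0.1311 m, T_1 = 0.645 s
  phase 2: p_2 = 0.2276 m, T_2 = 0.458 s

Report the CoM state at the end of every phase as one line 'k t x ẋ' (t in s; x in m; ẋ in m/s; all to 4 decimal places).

1 0.6450 -0.0052 -0.3659
2 1.1030 -0.4811 -2.0241

phase 1: p=0.1311, T=0.645, ωT=1.918359, cosh=3.478311, sinh=3.331463; start (x,ẋ)=(0.066900, 0.077700) → end (x,ẋ)=(-0.005174, -0.365857)
phase 2: p=0.2276, T=0.458, ωT=1.362184, cosh=2.080406, sinh=1.824305; start (x,ẋ)=(-0.005174, -0.365857) → end (x,ẋ)=(-0.481073, -2.024128)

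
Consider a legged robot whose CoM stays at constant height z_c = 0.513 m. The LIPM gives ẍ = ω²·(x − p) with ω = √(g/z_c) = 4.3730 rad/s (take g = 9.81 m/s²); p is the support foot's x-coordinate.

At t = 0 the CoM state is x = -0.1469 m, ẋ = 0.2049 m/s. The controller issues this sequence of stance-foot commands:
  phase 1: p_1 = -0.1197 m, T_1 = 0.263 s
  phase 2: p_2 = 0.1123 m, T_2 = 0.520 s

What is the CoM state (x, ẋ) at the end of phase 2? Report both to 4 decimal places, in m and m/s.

x = -0.7265, ẋ = -3.5529

phase 1: p=-0.1197, T=0.263, ωT=1.150099, cosh=1.737556, sinh=1.420950; start (x,ẋ)=(-0.146900, 0.204900) → end (x,ẋ)=(-0.100382, 0.187009)
phase 2: p=0.1123, T=0.520, ωT=2.273960, cosh=4.910356, sinh=4.807452; start (x,ẋ)=(-0.100382, 0.187009) → end (x,ẋ)=(-0.726455, -3.552926)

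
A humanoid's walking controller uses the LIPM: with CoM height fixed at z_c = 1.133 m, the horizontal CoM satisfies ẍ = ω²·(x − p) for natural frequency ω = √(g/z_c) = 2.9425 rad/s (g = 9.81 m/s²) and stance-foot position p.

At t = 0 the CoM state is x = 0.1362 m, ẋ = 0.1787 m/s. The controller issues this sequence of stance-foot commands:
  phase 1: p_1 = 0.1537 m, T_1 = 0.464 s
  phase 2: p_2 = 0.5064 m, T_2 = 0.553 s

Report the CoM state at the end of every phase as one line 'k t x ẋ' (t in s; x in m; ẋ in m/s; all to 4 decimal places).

1 0.4640 0.2284 0.2785
2 1.0170 0.0032 -1.2653

phase 1: p=0.1537, T=0.464, ωT=1.365320, cosh=2.086138, sinh=1.830839; start (x,ẋ)=(0.136200, 0.178700) → end (x,ẋ)=(0.228381, 0.278516)
phase 2: p=0.5064, T=0.553, ωT=1.627203, cosh=2.643048, sinh=2.446569; start (x,ẋ)=(0.228381, 0.278516) → end (x,ẋ)=(0.003156, -1.265338)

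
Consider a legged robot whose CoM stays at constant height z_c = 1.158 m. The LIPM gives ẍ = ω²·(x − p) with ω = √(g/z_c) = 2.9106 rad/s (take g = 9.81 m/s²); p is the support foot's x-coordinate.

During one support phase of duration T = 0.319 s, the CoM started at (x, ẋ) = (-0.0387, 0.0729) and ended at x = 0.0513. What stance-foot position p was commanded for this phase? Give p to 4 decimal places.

p = -0.1754

ωT = 2.9106·0.319 = 0.928481; cosh(ωT) = 1.462908, sinh(ωT) = 1.067755
x(T) = p + (x₀−p)·cosh(ωT) + (ẋ₀/ω)·sinh(ωT) ⇒ p·(1 − cosh) = x(T) − x₀·cosh − (ẋ₀/ω)·sinh
numerator   = 0.0513 − (-0.0387)·1.462908 − (0.0729/2.9106)·1.067755 = 0.081171
denominator = 1 − 1.462908 = -0.462908
p = 0.081171 / -0.462908 = -0.1754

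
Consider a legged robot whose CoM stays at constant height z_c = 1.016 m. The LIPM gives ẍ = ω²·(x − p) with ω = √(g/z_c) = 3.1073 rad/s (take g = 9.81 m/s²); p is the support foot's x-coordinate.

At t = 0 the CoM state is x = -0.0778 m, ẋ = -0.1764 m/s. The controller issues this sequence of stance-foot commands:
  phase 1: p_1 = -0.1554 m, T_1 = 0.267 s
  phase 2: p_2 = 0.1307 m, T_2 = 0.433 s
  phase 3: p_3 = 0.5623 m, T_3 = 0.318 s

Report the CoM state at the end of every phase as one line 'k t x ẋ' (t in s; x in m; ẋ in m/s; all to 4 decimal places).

1 0.2670 -0.1022 -0.0169
2 0.7000 -0.3565 -1.3299
3 1.0180 -1.3380 -5.3370

phase 1: p=-0.1554, T=0.267, ωT=0.829649, cosh=1.364358, sinh=0.928156; start (x,ẋ)=(-0.077800, -0.176400) → end (x,ẋ)=(-0.102217, -0.016870)
phase 2: p=0.1307, T=0.433, ωT=1.345461, cosh=2.050188, sinh=1.789768; start (x,ẋ)=(-0.102217, -0.016870) → end (x,ẋ)=(-0.356540, -1.329917)
phase 3: p=0.5623, T=0.318, ωT=0.988121, cosh=1.529229, sinh=1.156954; start (x,ẋ)=(-0.356540, -1.329917) → end (x,ẋ)=(-1.337991, -5.336981)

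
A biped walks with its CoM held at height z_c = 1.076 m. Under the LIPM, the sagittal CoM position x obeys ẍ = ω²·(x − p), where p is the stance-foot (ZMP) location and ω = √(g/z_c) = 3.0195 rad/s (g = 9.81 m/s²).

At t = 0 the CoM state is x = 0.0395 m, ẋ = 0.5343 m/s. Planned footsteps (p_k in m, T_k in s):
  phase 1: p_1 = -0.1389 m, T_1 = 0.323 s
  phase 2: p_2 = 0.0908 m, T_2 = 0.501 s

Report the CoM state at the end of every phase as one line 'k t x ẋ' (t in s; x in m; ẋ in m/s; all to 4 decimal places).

1 0.3230 0.3326 1.4219
2 0.8240 1.6831 4.9603

phase 1: p=-0.1389, T=0.323, ωT=0.975298, cosh=1.514519, sinh=1.137439; start (x,ẋ)=(0.039500, 0.534300) → end (x,ẋ)=(0.332560, 1.421922)
phase 2: p=0.0908, T=0.501, ωT=1.512769, cosh=2.379792, sinh=2.159493; start (x,ẋ)=(0.332560, 1.421922) → end (x,ẋ)=(1.683072, 4.960296)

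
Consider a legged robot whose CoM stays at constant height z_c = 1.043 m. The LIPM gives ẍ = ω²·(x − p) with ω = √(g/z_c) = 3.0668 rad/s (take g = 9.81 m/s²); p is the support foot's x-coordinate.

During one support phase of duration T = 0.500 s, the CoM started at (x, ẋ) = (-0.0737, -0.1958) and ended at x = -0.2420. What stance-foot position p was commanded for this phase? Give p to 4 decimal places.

ωT = 3.0668·0.500 = 1.533400; cosh(ωT) = 2.424853, sinh(ωT) = 2.209052
x(T) = p + (x₀−p)·cosh(ωT) + (ẋ₀/ω)·sinh(ωT) ⇒ p·(1 − cosh) = x(T) − x₀·cosh − (ẋ₀/ω)·sinh
numerator   = -0.2420 − (-0.0737)·2.424853 − (-0.1958/3.0668)·2.209052 = 0.077749
denominator = 1 − 2.424853 = -1.424853
p = 0.077749 / -1.424853 = -0.0546

p = -0.0546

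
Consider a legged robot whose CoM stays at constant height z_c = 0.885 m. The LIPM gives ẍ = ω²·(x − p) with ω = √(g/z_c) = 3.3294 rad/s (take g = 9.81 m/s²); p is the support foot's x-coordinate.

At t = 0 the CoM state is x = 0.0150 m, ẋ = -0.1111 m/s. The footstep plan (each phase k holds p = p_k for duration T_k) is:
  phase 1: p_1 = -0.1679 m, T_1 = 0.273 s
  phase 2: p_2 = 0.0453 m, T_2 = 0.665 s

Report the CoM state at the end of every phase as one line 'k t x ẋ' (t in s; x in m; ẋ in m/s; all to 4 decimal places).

1 0.2730 0.0612 0.4727
2 0.9380 0.7609 2.4285

phase 1: p=-0.1679, T=0.273, ωT=0.908926, cosh=1.442306, sinh=1.039350; start (x,ẋ)=(0.015000, -0.111100) → end (x,ẋ)=(0.061215, 0.472669)
phase 2: p=0.0453, T=0.665, ωT=2.214051, cosh=4.630988, sinh=4.521731; start (x,ẋ)=(0.061215, 0.472669) → end (x,ẋ)=(0.760946, 2.428525)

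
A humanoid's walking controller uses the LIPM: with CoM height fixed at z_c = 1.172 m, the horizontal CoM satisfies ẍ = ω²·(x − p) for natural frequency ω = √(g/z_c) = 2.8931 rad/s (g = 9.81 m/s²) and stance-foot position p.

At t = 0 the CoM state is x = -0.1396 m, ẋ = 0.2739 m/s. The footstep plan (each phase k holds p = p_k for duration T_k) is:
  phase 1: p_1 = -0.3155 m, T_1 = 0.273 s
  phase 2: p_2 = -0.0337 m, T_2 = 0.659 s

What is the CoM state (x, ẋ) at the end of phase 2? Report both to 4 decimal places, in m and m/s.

phase 1: p=-0.3155, T=0.273, ωT=0.789816, cosh=1.328460, sinh=0.874532; start (x,ẋ)=(-0.139600, 0.273900) → end (x,ẋ)=(0.000971, 0.808911)
phase 2: p=-0.0337, T=0.659, ωT=1.906553, cosh=3.439221, sinh=3.290629; start (x,ẋ)=(0.000971, 0.808911) → end (x,ẋ)=(1.005602, 3.112097)

x = 1.0056, ẋ = 3.1121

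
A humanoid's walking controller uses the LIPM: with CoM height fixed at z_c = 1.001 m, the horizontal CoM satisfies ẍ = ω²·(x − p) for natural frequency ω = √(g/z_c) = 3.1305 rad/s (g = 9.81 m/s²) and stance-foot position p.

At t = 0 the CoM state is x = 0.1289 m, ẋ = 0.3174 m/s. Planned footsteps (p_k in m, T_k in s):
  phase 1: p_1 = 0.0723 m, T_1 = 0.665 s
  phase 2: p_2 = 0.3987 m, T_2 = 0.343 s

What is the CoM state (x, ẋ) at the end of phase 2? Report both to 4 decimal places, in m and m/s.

x = 1.7181, ẋ = 4.4854

phase 1: p=0.0723, T=0.665, ωT=2.081783, cosh=4.071729, sinh=3.947021; start (x,ẋ)=(0.128900, 0.317400) → end (x,ẋ)=(0.702947, 1.991725)
phase 2: p=0.3987, T=0.343, ωT=1.073762, cosh=1.634044, sinh=1.292323; start (x,ẋ)=(0.702947, 1.991725) → end (x,ẋ)=(1.718069, 4.485430)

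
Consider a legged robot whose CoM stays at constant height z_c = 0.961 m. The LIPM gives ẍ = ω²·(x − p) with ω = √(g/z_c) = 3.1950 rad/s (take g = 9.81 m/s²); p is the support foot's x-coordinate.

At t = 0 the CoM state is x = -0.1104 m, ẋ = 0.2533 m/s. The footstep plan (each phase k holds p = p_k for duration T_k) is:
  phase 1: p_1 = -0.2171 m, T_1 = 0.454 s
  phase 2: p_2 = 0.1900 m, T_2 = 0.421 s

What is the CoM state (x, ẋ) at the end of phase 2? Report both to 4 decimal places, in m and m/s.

x = 0.8790, ẋ = 2.5348

phase 1: p=-0.2171, T=0.454, ωT=1.450530, cosh=2.249910, sinh=2.015464; start (x,ẋ)=(-0.110400, 0.253300) → end (x,ẋ)=(0.182752, 1.256987)
phase 2: p=0.1900, T=0.421, ωT=1.345095, cosh=2.049533, sinh=1.789018; start (x,ẋ)=(0.182752, 1.256987) → end (x,ẋ)=(0.878986, 2.534806)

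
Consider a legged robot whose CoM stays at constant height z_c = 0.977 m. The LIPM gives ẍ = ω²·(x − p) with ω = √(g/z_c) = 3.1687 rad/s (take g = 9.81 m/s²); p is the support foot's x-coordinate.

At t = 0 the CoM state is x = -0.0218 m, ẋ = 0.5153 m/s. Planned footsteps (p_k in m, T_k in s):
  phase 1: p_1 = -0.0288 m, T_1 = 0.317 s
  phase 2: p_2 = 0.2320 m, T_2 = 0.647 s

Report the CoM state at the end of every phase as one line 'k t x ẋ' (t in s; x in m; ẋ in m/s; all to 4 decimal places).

1 0.3170 0.1743 0.8241
2 0.9640 0.9976 2.5555

phase 1: p=-0.0288, T=0.317, ωT=1.004478, cosh=1.548359, sinh=1.182123; start (x,ẋ)=(-0.021800, 0.515300) → end (x,ẋ)=(0.174278, 0.824090)
phase 2: p=0.2320, T=0.647, ωT=2.050149, cosh=3.948887, sinh=3.820171; start (x,ẋ)=(0.174278, 0.824090) → end (x,ẋ)=(0.997580, 2.555508)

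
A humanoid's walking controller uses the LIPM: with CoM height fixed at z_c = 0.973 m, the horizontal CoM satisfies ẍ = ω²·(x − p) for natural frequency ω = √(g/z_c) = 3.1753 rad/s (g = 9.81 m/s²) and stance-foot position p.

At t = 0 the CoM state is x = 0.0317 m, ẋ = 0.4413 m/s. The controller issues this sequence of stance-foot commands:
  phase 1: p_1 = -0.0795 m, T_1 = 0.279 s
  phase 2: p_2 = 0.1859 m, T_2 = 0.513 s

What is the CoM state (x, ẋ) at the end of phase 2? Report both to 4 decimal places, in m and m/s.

x = 1.0289, ẋ = 2.8491

phase 1: p=-0.0795, T=0.279, ωT=0.885909, cosh=1.418763, sinh=1.006424; start (x,ẋ)=(0.031700, 0.441300) → end (x,ẋ)=(0.218138, 0.981462)
phase 2: p=0.1859, T=0.513, ωT=1.628929, cosh=2.647275, sinh=2.451136; start (x,ẋ)=(0.218138, 0.981462) → end (x,ẋ)=(1.028872, 2.849113)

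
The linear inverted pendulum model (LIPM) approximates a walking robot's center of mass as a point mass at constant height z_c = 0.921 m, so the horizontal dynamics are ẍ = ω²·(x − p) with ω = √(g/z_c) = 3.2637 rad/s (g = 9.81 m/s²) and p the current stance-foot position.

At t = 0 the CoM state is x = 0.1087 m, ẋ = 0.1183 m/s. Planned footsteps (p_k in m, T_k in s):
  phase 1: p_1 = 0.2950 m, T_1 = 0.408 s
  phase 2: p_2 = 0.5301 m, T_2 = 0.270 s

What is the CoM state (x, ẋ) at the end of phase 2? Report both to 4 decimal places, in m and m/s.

x = -0.5003, ẋ = -2.9657

phase 1: p=0.2950, T=0.408, ωT=1.331590, cosh=2.025558, sinh=1.761501; start (x,ẋ)=(0.108700, 0.118300) → end (x,ẋ)=(-0.018512, -0.831417)
phase 2: p=0.5301, T=0.270, ωT=0.881199, cosh=1.414039, sinh=0.999753; start (x,ẋ)=(-0.018512, -0.831417) → end (x,ẋ)=(-0.500343, -2.965719)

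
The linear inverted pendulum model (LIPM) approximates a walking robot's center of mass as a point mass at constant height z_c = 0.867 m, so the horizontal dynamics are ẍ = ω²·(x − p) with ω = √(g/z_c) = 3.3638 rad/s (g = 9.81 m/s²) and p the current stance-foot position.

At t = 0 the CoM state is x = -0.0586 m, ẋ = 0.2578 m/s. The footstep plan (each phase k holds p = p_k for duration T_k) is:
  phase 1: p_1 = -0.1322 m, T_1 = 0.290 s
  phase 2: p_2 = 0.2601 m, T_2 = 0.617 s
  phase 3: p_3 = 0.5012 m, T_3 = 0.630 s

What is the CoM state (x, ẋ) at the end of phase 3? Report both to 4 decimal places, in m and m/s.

phase 1: p=-0.1322, T=0.290, ωT=0.975502, cosh=1.514751, sinh=1.137748; start (x,ẋ)=(-0.058600, 0.257800) → end (x,ẋ)=(0.066482, 0.672181)
phase 2: p=0.2601, T=0.617, ωT=2.075465, cosh=4.046873, sinh=3.921375; start (x,ẋ)=(0.066482, 0.672181) → end (x,ẋ)=(0.260153, 0.166273)
phase 3: p=0.5012, T=0.630, ωT=2.119194, cosh=4.222277, sinh=4.102148; start (x,ẋ)=(0.260153, 0.166273) → end (x,ẋ)=(-0.313796, -2.624106)

x = -0.3138, ẋ = -2.6241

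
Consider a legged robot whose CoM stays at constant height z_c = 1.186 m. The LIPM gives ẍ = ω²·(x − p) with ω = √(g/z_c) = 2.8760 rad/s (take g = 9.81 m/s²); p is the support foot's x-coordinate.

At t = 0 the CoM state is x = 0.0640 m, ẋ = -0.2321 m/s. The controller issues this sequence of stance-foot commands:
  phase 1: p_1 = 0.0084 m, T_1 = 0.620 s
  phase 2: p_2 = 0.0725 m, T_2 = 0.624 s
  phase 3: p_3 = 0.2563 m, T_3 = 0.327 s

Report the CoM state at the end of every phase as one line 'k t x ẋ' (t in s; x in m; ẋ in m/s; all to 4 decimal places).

phase 1: p=0.0084, T=0.620, ωT=1.783120, cosh=3.058250, sinh=2.890137; start (x,ẋ)=(0.064000, -0.232100) → end (x,ẋ)=(-0.054802, -0.247671)
phase 2: p=0.0725, T=0.624, ωT=1.794624, cosh=3.091701, sinh=2.925511; start (x,ẋ)=(-0.054802, -0.247671) → end (x,ẋ)=(-0.573015, -1.836815)
phase 3: p=0.2563, T=0.327, ωT=0.940452, cosh=1.475795, sinh=1.085344; start (x,ẋ)=(-0.573015, -1.836815) → end (x,ẋ)=(-1.660775, -5.299426)

1 0.6200 -0.0548 -0.2477
2 1.2440 -0.5730 -1.8368
3 1.5710 -1.6608 -5.2994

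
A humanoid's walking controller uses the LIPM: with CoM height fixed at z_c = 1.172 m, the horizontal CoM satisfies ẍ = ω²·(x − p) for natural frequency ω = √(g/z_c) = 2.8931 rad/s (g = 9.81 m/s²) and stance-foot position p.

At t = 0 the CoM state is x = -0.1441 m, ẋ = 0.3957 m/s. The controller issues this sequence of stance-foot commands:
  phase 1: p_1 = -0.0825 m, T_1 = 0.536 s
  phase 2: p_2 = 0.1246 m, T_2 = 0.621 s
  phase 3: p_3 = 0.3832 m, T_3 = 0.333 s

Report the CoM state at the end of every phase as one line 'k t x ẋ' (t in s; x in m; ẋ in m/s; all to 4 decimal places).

phase 1: p=-0.0825, T=0.536, ωT=1.550702, cosh=2.463438, sinh=2.251339; start (x,ẋ)=(-0.144100, 0.395700) → end (x,ẋ)=(0.073676, 0.573560)
phase 2: p=0.1246, T=0.621, ωT=1.796615, cosh=3.097532, sinh=2.931673; start (x,ẋ)=(0.073676, 0.573560) → end (x,ẋ)=(0.548069, 1.344704)
phase 3: p=0.3832, T=0.333, ωT=0.963402, cosh=1.501095, sinh=1.119502; start (x,ẋ)=(0.548069, 1.344704) → end (x,ẋ)=(1.151026, 2.552512)

1 0.5360 0.0737 0.5736
2 1.1570 0.5481 1.3447
3 1.4900 1.1510 2.5525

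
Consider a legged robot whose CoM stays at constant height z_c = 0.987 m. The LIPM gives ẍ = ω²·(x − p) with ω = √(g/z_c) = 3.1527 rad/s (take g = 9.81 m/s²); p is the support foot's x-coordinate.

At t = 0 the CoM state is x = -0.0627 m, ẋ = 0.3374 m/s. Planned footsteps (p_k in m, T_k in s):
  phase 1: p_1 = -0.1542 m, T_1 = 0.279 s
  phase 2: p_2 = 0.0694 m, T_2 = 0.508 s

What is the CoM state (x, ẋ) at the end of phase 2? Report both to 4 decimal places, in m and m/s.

phase 1: p=-0.1542, T=0.279, ωT=0.879603, cosh=1.412445, sinh=0.997498; start (x,ẋ)=(-0.062700, 0.337400) → end (x,ẋ)=(0.081790, 0.764309)
phase 2: p=0.0694, T=0.508, ωT=1.601572, cosh=2.581201, sinh=2.379622; start (x,ẋ)=(0.081790, 0.764309) → end (x,ẋ)=(0.678274, 2.065792)

x = 0.6783, ẋ = 2.0658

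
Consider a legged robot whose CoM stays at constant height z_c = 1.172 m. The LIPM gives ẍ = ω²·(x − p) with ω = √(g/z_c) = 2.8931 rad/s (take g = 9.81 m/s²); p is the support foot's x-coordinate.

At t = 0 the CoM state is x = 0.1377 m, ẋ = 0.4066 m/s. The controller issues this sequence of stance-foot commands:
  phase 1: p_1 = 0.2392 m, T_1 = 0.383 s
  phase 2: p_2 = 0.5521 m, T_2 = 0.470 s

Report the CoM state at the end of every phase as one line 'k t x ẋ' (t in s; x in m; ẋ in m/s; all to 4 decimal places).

1 0.3830 0.2584 0.2866
2 0.8530 0.1225 -0.9510

phase 1: p=0.2392, T=0.383, ωT=1.108057, cosh=1.679335, sinh=1.349135; start (x,ẋ)=(0.137700, 0.406600) → end (x,ẋ)=(0.258357, 0.286644)
phase 2: p=0.5521, T=0.470, ωT=1.359757, cosh=2.075985, sinh=1.819262; start (x,ẋ)=(0.258357, 0.286644) → end (x,ẋ)=(0.122543, -0.950991)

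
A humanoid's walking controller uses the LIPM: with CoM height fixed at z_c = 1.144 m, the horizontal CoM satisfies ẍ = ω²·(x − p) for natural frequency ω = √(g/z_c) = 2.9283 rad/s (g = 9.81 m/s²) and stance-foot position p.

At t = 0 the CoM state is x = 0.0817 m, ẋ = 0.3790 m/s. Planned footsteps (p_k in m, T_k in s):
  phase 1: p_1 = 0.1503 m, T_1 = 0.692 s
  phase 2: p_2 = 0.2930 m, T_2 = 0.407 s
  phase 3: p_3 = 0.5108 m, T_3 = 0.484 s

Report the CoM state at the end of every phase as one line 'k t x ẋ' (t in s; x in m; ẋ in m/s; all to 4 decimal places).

phase 1: p=0.1503, T=0.692, ωT=2.026384, cosh=3.859206, sinh=3.727395; start (x,ẋ)=(0.081700, 0.379000) → end (x,ẋ)=(0.367983, 0.713875)
phase 2: p=0.2930, T=0.407, ωT=1.191818, cosh=1.798366, sinh=1.494697; start (x,ẋ)=(0.367983, 0.713875) → end (x,ẋ)=(0.792230, 1.612001)
phase 3: p=0.5108, T=0.484, ωT=1.417297, cosh=2.184161, sinh=1.941793; start (x,ẋ)=(0.792230, 1.612001) → end (x,ẋ)=(2.194428, 5.121126)

1 0.6920 0.3680 0.7139
2 1.0990 0.7922 1.6120
3 1.5830 2.1944 5.1211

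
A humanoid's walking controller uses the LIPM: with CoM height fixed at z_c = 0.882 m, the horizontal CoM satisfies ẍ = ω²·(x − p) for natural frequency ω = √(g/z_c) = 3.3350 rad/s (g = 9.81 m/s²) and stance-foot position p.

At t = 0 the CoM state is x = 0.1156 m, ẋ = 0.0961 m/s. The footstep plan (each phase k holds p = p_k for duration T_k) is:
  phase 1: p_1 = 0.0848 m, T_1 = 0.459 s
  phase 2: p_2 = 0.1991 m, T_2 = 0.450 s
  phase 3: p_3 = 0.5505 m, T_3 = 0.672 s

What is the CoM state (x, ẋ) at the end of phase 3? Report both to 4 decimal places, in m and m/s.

x = 2.2782, ẋ = 5.8955

phase 1: p=0.0848, T=0.459, ωT=1.530765, cosh=2.419041, sinh=2.202670; start (x,ẋ)=(0.115600, 0.096100) → end (x,ẋ)=(0.222778, 0.458724)
phase 2: p=0.1991, T=0.450, ωT=1.500750, cosh=2.354007, sinh=2.131044; start (x,ẋ)=(0.222778, 0.458724) → end (x,ẋ)=(0.547959, 1.248117)
phase 3: p=0.5505, T=0.672, ωT=2.241120, cosh=4.755099, sinh=4.648759; start (x,ẋ)=(0.547959, 1.248117) → end (x,ẋ)=(2.278207, 5.895527)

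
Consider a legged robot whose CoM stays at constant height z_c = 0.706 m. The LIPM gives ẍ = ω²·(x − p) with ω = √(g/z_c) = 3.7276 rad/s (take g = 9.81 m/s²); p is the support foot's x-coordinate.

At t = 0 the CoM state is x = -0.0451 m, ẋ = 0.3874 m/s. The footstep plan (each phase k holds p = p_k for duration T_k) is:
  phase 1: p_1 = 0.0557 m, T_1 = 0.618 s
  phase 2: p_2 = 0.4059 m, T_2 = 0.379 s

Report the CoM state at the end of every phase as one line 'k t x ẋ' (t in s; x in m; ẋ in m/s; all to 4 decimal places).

1 0.6180 0.0611 0.0965
2 0.9970 -0.2941 -2.2730

phase 1: p=0.0557, T=0.618, ωT=2.303657, cosh=5.055308, sinh=4.955415; start (x,ẋ)=(-0.045100, 0.387400) → end (x,ẋ)=(0.061129, 0.096468)
phase 2: p=0.4059, T=0.379, ωT=1.412760, cosh=2.175374, sinh=1.931904; start (x,ẋ)=(0.061129, 0.096468) → end (x,ẋ)=(-0.294110, -2.272969)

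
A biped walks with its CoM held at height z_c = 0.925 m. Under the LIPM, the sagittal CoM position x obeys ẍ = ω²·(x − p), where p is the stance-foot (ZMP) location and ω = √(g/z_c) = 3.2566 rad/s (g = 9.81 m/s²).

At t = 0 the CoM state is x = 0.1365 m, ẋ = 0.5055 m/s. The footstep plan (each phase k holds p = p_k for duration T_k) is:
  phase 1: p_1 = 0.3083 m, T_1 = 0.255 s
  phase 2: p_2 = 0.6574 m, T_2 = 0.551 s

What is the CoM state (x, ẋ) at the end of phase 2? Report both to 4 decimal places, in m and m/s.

x = -0.5479, ẋ = -3.6591

phase 1: p=0.3083, T=0.255, ωT=0.830433, cosh=1.365086, sinh=0.929226; start (x,ẋ)=(0.136500, 0.505500) → end (x,ẋ)=(0.218016, 0.170164)
phase 2: p=0.6574, T=0.551, ωT=1.794387, cosh=3.091006, sinh=2.924777; start (x,ẋ)=(0.218016, 0.170164) → end (x,ẋ)=(-0.547914, -3.659082)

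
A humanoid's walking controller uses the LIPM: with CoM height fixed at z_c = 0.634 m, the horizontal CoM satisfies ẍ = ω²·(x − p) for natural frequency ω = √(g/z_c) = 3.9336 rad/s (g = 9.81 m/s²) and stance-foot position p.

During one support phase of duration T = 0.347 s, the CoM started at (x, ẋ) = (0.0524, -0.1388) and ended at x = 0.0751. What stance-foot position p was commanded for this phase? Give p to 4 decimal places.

ωT = 3.9336·0.347 = 1.364959; cosh(ωT) = 2.085477, sinh(ωT) = 1.830086
x(T) = p + (x₀−p)·cosh(ωT) + (ẋ₀/ω)·sinh(ωT) ⇒ p·(1 − cosh) = x(T) − x₀·cosh − (ẋ₀/ω)·sinh
numerator   = 0.0751 − (0.0524)·2.085477 − (-0.1388/3.9336)·1.830086 = 0.030397
denominator = 1 − 2.085477 = -1.085477
p = 0.030397 / -1.085477 = -0.0280

p = -0.0280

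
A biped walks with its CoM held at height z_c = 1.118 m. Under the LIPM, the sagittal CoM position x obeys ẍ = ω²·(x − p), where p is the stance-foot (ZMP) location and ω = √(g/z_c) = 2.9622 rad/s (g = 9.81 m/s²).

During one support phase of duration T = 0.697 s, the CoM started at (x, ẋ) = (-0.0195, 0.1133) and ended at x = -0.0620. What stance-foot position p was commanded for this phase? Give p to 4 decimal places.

p = 0.0440

ωT = 2.9622·0.697 = 2.064653; cosh(ωT) = 4.004714, sinh(ωT) = 3.877852
x(T) = p + (x₀−p)·cosh(ωT) + (ẋ₀/ω)·sinh(ωT) ⇒ p·(1 − cosh) = x(T) − x₀·cosh − (ẋ₀/ω)·sinh
numerator   = -0.0620 − (-0.0195)·4.004714 − (0.1133/2.9622)·3.877852 = -0.132230
denominator = 1 − 4.004714 = -3.004714
p = -0.132230 / -3.004714 = 0.0440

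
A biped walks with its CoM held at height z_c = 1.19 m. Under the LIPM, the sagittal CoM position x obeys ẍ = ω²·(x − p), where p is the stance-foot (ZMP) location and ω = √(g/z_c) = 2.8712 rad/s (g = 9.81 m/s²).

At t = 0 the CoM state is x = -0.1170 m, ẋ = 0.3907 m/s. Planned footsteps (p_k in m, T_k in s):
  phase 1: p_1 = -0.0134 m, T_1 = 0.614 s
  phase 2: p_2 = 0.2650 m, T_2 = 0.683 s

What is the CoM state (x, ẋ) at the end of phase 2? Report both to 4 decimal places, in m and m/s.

x = -0.0740, ẋ = -0.8443

phase 1: p=-0.0134, T=0.614, ωT=1.762917, cosh=3.000480, sinh=2.828936; start (x,ẋ)=(-0.117000, 0.390700) → end (x,ẋ)=(0.060699, 0.330803)
phase 2: p=0.2650, T=0.683, ωT=1.961030, cosh=3.623677, sinh=3.482963; start (x,ẋ)=(0.060699, 0.330803) → end (x,ẋ)=(-0.074034, -0.844345)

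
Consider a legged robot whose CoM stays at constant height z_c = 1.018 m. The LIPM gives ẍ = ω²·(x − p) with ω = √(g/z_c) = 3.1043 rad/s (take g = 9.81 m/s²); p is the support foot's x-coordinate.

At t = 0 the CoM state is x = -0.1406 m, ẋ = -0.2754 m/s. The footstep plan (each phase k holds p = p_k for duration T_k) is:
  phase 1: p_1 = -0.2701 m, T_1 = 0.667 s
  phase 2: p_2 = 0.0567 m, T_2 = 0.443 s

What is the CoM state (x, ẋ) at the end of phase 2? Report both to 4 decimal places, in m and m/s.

x = 0.0121, ẋ = 0.0965

phase 1: p=-0.2701, T=0.667, ωT=2.070568, cosh=4.027720, sinh=3.901606; start (x,ẋ)=(-0.140600, -0.275400) → end (x,ẋ)=(-0.094644, 0.459238)
phase 2: p=0.0567, T=0.443, ωT=1.375205, cosh=2.104337, sinh=1.851550; start (x,ẋ)=(-0.094644, 0.459238) → end (x,ẋ)=(0.012133, 0.096504)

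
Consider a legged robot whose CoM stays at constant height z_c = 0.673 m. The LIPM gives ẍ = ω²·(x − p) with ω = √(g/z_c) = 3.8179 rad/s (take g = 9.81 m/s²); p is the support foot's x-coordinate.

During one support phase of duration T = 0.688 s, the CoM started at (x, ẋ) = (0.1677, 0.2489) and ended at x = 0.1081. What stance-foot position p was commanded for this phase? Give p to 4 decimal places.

ωT = 3.8179·0.688 = 2.626715; cosh(ωT) = 6.950294, sinh(ωT) = 6.877978
x(T) = p + (x₀−p)·cosh(ωT) + (ẋ₀/ω)·sinh(ωT) ⇒ p·(1 − cosh) = x(T) − x₀·cosh − (ẋ₀/ω)·sinh
numerator   = 0.1081 − (0.1677)·6.950294 − (0.2489/3.8179)·6.877978 = -1.505860
denominator = 1 − 6.950294 = -5.950294
p = -1.505860 / -5.950294 = 0.2531

p = 0.2531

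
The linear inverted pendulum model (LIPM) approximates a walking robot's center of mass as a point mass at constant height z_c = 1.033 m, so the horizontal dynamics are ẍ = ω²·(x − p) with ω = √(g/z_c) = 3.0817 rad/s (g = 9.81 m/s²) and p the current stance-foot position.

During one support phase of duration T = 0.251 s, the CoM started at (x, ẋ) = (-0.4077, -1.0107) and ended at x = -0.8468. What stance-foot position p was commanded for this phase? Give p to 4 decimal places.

p = 0.0992

ωT = 3.0817·0.251 = 0.773507; cosh(ωT) = 1.314373, sinh(ωT) = 0.852980
x(T) = p + (x₀−p)·cosh(ωT) + (ẋ₀/ω)·sinh(ωT) ⇒ p·(1 − cosh) = x(T) − x₀·cosh − (ẋ₀/ω)·sinh
numerator   = -0.8468 − (-0.4077)·1.314373 − (-1.0107/3.0817)·0.852980 = -0.031180
denominator = 1 − 1.314373 = -0.314373
p = -0.031180 / -0.314373 = 0.0992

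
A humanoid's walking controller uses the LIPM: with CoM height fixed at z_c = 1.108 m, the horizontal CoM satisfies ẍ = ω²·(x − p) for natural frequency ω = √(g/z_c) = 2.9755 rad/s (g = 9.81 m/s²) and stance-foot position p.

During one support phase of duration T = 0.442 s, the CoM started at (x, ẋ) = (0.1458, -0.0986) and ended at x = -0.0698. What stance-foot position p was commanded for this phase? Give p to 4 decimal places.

p = 0.3046

ωT = 2.9755·0.442 = 1.315171; cosh(ωT) = 1.996908, sinh(ωT) = 1.728480
x(T) = p + (x₀−p)·cosh(ωT) + (ẋ₀/ω)·sinh(ωT) ⇒ p·(1 − cosh) = x(T) − x₀·cosh − (ẋ₀/ω)·sinh
numerator   = -0.0698 − (0.1458)·1.996908 − (-0.0986/2.9755)·1.728480 = -0.303672
denominator = 1 − 1.996908 = -0.996908
p = -0.303672 / -0.996908 = 0.3046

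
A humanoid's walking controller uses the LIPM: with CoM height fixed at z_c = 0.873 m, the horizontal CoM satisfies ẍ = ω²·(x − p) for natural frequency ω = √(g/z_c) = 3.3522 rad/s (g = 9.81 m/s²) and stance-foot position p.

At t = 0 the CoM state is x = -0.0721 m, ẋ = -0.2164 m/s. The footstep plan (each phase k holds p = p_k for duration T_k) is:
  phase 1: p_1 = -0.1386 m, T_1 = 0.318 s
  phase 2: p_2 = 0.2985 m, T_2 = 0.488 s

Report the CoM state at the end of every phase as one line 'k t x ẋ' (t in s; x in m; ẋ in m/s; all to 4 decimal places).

phase 1: p=-0.1386, T=0.318, ωT=1.066000, cosh=1.624062, sinh=1.279678; start (x,ẋ)=(-0.072100, -0.216400) → end (x,ẋ)=(-0.113209, -0.066179)
phase 2: p=0.2985, T=0.488, ωT=1.635874, cosh=2.664362, sinh=2.469579; start (x,ẋ)=(-0.113209, -0.066179) → end (x,ẋ)=(-0.847196, -3.584669)

1 0.3180 -0.1132 -0.0662
2 0.8060 -0.8472 -3.5847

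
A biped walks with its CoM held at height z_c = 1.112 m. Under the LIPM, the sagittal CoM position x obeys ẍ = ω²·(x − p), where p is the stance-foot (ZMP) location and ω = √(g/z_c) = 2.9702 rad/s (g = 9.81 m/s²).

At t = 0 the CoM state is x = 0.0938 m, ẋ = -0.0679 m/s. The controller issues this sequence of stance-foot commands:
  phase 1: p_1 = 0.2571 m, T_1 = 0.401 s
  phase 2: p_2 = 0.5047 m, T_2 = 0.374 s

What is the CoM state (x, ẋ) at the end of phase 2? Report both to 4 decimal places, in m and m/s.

phase 1: p=0.2571, T=0.401, ωT=1.191050, cosh=1.797219, sinh=1.493317; start (x,ẋ)=(0.093800, -0.067900) → end (x,ẋ)=(-0.070524, -0.846340)
phase 2: p=0.5047, T=0.374, ωT=1.110855, cosh=1.683115, sinh=1.353838; start (x,ẋ)=(-0.070524, -0.846340) → end (x,ẋ)=(-0.849235, -3.737559)

x = -0.8492, ẋ = -3.7376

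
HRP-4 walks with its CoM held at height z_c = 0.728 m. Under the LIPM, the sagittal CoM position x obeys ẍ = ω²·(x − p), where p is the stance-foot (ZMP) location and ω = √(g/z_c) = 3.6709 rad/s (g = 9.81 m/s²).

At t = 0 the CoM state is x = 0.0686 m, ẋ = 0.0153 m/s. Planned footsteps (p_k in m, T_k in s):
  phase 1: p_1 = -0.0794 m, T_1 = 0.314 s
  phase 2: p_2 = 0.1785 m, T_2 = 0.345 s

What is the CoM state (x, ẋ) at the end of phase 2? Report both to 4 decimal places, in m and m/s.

x = 0.5459, ẋ = 1.5685

phase 1: p=-0.0794, T=0.314, ωT=1.152663, cosh=1.741204, sinh=1.425409; start (x,ẋ)=(0.068600, 0.015300) → end (x,ẋ)=(0.184239, 0.801056)
phase 2: p=0.1785, T=0.345, ωT=1.266460, cosh=1.915049, sinh=1.633222; start (x,ẋ)=(0.184239, 0.801056) → end (x,ẋ)=(0.545889, 1.568469)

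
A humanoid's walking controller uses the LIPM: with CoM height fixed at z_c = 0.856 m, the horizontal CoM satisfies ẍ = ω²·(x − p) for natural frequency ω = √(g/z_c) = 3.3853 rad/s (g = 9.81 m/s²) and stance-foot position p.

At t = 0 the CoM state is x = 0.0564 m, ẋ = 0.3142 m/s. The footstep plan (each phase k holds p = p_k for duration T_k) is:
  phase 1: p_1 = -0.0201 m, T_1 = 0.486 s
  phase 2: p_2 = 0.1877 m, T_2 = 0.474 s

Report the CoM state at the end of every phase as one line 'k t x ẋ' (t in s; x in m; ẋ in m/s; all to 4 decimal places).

phase 1: p=-0.0201, T=0.486, ωT=1.645256, cosh=2.687649, sinh=2.494686; start (x,ẋ)=(0.056400, 0.314200) → end (x,ẋ)=(0.417045, 1.490522)
phase 2: p=0.1877, T=0.474, ωT=1.604632, cosh=2.588496, sinh=2.387533; start (x,ẋ)=(0.417045, 1.490522) → end (x,ẋ)=(1.832570, 5.711891)

1 0.4860 0.4170 1.4905
2 0.9600 1.8326 5.7119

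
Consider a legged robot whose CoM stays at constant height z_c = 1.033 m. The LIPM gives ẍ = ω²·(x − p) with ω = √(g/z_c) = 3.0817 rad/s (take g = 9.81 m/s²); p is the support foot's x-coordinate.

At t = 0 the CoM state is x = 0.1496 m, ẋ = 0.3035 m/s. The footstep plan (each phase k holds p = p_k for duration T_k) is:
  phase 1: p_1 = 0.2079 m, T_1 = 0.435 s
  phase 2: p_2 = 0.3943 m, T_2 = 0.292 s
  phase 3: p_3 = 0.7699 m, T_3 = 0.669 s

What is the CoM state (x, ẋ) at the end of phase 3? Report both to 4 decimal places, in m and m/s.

phase 1: p=0.2079, T=0.435, ωT=1.340539, cosh=2.041404, sinh=1.779700; start (x,ẋ)=(0.149600, 0.303500) → end (x,ẋ)=(0.264159, 0.299820)
phase 2: p=0.3943, T=0.292, ωT=0.899856, cosh=1.432939, sinh=1.026311; start (x,ẋ)=(0.264159, 0.299820) → end (x,ẋ)=(0.307666, 0.018016)
phase 3: p=0.7699, T=0.669, ωT=2.061657, cosh=3.993113, sinh=3.865870; start (x,ẋ)=(0.307666, 0.018016) → end (x,ẋ)=(-1.053251, -5.434858)

x = -1.0533, ẋ = -5.4349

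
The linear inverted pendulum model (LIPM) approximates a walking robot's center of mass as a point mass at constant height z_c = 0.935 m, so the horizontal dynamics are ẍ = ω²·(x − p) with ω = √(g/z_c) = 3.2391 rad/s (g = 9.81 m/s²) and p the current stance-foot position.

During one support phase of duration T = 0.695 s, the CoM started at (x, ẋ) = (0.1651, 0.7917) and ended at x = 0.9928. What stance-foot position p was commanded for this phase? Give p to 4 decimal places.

p = 0.2493

ωT = 3.2391·0.695 = 2.251174; cosh(ωT) = 4.802081, sinh(ωT) = 4.696805
x(T) = p + (x₀−p)·cosh(ωT) + (ẋ₀/ω)·sinh(ωT) ⇒ p·(1 − cosh) = x(T) − x₀·cosh − (ẋ₀/ω)·sinh
numerator   = 0.9928 − (0.1651)·4.802081 − (0.7917/3.2391)·4.696805 = -0.948015
denominator = 1 − 4.802081 = -3.802081
p = -0.948015 / -3.802081 = 0.2493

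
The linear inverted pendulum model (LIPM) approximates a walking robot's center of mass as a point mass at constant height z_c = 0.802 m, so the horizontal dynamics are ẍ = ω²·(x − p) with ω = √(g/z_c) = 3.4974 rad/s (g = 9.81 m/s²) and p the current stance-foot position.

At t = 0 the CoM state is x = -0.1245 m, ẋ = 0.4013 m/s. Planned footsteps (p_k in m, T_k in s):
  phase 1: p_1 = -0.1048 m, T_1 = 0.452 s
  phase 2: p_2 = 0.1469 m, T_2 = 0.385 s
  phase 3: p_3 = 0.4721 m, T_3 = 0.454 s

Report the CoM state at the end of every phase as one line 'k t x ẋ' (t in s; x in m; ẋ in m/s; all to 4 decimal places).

1 0.4520 0.1123 0.8559
2 0.8370 0.5144 1.5394
3 1.2910 1.6118 4.2702

phase 1: p=-0.1048, T=0.452, ωT=1.580825, cosh=2.532384, sinh=2.326578; start (x,ẋ)=(-0.124500, 0.401300) → end (x,ẋ)=(0.112269, 0.855947)
phase 2: p=0.1469, T=0.385, ωT=1.346499, cosh=2.052047, sinh=1.791897; start (x,ẋ)=(0.112269, 0.855947) → end (x,ẋ)=(0.514382, 1.539413)
phase 3: p=0.4721, T=0.454, ωT=1.587820, cosh=2.548720, sinh=2.344349; start (x,ẋ)=(0.514382, 1.539413) → end (x,ẋ)=(1.611751, 4.270203)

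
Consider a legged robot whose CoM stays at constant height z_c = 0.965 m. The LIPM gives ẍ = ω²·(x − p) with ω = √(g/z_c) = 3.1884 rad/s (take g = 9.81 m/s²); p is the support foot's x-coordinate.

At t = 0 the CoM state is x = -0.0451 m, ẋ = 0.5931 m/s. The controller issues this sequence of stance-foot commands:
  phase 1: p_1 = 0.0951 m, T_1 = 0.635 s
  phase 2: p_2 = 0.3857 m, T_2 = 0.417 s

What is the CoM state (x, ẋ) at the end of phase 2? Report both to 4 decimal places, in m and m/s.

x = 0.4481, ẋ = 0.4805

phase 1: p=0.0951, T=0.635, ωT=2.024634, cosh=3.852690, sinh=3.720648; start (x,ẋ)=(-0.045100, 0.593100) → end (x,ẋ)=(0.247061, 0.621850)
phase 2: p=0.3857, T=0.417, ωT=1.329563, cosh=2.021992, sinh=1.757399; start (x,ẋ)=(0.247061, 0.621850) → end (x,ẋ)=(0.448127, 0.480539)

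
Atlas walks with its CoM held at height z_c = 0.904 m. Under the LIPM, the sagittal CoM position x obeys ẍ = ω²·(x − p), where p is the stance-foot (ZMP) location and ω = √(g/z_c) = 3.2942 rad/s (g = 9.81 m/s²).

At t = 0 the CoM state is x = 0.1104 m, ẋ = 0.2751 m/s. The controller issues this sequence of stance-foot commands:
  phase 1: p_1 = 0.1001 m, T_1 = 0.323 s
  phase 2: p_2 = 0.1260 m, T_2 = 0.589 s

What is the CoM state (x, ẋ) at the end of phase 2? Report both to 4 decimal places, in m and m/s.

x = 0.9784, ẋ = 2.8321

phase 1: p=0.1001, T=0.323, ωT=1.064027, cosh=1.621540, sinh=1.276477; start (x,ẋ)=(0.110400, 0.275100) → end (x,ẋ)=(0.223401, 0.489397)
phase 2: p=0.1260, T=0.589, ωT=1.940284, cosh=3.552195, sinh=3.408531; start (x,ẋ)=(0.223401, 0.489397) → end (x,ẋ)=(0.978369, 2.832088)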